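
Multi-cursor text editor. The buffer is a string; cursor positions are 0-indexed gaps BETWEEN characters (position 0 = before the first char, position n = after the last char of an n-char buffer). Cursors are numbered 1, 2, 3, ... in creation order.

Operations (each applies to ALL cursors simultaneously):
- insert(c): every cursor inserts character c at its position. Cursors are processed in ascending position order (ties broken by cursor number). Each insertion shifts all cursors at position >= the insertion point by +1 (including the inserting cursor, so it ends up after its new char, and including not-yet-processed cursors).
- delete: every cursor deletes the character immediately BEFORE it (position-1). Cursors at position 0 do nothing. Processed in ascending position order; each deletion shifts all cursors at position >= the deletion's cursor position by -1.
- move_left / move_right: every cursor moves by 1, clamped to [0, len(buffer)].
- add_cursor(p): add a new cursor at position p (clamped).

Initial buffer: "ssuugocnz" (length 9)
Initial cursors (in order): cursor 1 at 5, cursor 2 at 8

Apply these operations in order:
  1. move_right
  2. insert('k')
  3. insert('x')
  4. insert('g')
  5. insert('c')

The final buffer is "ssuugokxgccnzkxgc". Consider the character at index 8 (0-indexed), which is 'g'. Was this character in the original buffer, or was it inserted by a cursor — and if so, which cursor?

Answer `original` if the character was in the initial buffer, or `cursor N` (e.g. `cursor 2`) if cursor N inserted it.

Answer: cursor 1

Derivation:
After op 1 (move_right): buffer="ssuugocnz" (len 9), cursors c1@6 c2@9, authorship .........
After op 2 (insert('k')): buffer="ssuugokcnzk" (len 11), cursors c1@7 c2@11, authorship ......1...2
After op 3 (insert('x')): buffer="ssuugokxcnzkx" (len 13), cursors c1@8 c2@13, authorship ......11...22
After op 4 (insert('g')): buffer="ssuugokxgcnzkxg" (len 15), cursors c1@9 c2@15, authorship ......111...222
After op 5 (insert('c')): buffer="ssuugokxgccnzkxgc" (len 17), cursors c1@10 c2@17, authorship ......1111...2222
Authorship (.=original, N=cursor N): . . . . . . 1 1 1 1 . . . 2 2 2 2
Index 8: author = 1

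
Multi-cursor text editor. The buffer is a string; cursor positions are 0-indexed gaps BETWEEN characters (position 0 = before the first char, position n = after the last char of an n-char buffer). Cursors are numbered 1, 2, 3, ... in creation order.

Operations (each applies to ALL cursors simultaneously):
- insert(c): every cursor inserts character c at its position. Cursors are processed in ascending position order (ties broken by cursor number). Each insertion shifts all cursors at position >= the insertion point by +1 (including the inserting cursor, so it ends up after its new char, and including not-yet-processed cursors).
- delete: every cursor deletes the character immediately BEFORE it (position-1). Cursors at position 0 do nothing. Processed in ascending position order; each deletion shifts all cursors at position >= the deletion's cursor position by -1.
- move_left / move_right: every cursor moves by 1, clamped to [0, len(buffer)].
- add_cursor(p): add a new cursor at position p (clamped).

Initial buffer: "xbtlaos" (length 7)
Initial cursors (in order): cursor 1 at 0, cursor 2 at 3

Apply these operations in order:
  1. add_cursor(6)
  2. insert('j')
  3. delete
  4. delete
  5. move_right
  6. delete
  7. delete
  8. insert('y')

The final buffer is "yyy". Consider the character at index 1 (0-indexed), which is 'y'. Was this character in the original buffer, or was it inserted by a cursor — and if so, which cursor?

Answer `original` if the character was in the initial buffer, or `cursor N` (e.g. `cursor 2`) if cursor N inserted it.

Answer: cursor 2

Derivation:
After op 1 (add_cursor(6)): buffer="xbtlaos" (len 7), cursors c1@0 c2@3 c3@6, authorship .......
After op 2 (insert('j')): buffer="jxbtjlaojs" (len 10), cursors c1@1 c2@5 c3@9, authorship 1...2...3.
After op 3 (delete): buffer="xbtlaos" (len 7), cursors c1@0 c2@3 c3@6, authorship .......
After op 4 (delete): buffer="xblas" (len 5), cursors c1@0 c2@2 c3@4, authorship .....
After op 5 (move_right): buffer="xblas" (len 5), cursors c1@1 c2@3 c3@5, authorship .....
After op 6 (delete): buffer="ba" (len 2), cursors c1@0 c2@1 c3@2, authorship ..
After op 7 (delete): buffer="" (len 0), cursors c1@0 c2@0 c3@0, authorship 
After op 8 (insert('y')): buffer="yyy" (len 3), cursors c1@3 c2@3 c3@3, authorship 123
Authorship (.=original, N=cursor N): 1 2 3
Index 1: author = 2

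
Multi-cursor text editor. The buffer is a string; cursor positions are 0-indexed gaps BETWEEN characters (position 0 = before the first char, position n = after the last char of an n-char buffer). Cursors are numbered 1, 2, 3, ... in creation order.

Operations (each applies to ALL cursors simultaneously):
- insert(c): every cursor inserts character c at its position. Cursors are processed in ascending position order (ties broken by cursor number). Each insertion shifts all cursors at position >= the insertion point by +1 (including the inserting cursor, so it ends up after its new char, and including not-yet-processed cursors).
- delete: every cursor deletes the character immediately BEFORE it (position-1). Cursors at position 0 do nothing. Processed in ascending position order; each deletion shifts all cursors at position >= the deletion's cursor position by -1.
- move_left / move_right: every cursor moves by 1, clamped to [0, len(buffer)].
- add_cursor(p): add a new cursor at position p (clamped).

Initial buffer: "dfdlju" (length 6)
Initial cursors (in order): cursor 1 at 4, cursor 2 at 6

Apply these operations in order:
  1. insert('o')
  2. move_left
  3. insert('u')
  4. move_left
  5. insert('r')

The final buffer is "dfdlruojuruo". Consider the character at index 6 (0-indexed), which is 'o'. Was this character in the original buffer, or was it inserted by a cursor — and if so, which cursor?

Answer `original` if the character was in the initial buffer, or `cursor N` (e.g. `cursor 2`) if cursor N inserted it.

Answer: cursor 1

Derivation:
After op 1 (insert('o')): buffer="dfdlojuo" (len 8), cursors c1@5 c2@8, authorship ....1..2
After op 2 (move_left): buffer="dfdlojuo" (len 8), cursors c1@4 c2@7, authorship ....1..2
After op 3 (insert('u')): buffer="dfdluojuuo" (len 10), cursors c1@5 c2@9, authorship ....11..22
After op 4 (move_left): buffer="dfdluojuuo" (len 10), cursors c1@4 c2@8, authorship ....11..22
After op 5 (insert('r')): buffer="dfdlruojuruo" (len 12), cursors c1@5 c2@10, authorship ....111..222
Authorship (.=original, N=cursor N): . . . . 1 1 1 . . 2 2 2
Index 6: author = 1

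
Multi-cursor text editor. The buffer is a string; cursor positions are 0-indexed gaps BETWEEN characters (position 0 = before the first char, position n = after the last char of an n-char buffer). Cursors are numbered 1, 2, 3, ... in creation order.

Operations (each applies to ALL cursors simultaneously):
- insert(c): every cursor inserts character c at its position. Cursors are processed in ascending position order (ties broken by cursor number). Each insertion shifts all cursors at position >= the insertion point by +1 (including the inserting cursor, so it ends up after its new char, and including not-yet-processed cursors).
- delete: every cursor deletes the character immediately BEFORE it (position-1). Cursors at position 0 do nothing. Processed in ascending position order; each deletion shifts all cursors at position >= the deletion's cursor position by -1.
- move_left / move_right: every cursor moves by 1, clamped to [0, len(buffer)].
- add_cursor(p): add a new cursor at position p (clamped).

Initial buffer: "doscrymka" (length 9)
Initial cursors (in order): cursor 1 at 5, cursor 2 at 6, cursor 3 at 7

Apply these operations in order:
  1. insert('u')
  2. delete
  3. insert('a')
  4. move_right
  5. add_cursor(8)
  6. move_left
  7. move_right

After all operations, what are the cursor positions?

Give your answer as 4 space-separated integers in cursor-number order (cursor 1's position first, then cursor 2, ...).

Answer: 7 9 11 8

Derivation:
After op 1 (insert('u')): buffer="doscruyumuka" (len 12), cursors c1@6 c2@8 c3@10, authorship .....1.2.3..
After op 2 (delete): buffer="doscrymka" (len 9), cursors c1@5 c2@6 c3@7, authorship .........
After op 3 (insert('a')): buffer="doscrayamaka" (len 12), cursors c1@6 c2@8 c3@10, authorship .....1.2.3..
After op 4 (move_right): buffer="doscrayamaka" (len 12), cursors c1@7 c2@9 c3@11, authorship .....1.2.3..
After op 5 (add_cursor(8)): buffer="doscrayamaka" (len 12), cursors c1@7 c4@8 c2@9 c3@11, authorship .....1.2.3..
After op 6 (move_left): buffer="doscrayamaka" (len 12), cursors c1@6 c4@7 c2@8 c3@10, authorship .....1.2.3..
After op 7 (move_right): buffer="doscrayamaka" (len 12), cursors c1@7 c4@8 c2@9 c3@11, authorship .....1.2.3..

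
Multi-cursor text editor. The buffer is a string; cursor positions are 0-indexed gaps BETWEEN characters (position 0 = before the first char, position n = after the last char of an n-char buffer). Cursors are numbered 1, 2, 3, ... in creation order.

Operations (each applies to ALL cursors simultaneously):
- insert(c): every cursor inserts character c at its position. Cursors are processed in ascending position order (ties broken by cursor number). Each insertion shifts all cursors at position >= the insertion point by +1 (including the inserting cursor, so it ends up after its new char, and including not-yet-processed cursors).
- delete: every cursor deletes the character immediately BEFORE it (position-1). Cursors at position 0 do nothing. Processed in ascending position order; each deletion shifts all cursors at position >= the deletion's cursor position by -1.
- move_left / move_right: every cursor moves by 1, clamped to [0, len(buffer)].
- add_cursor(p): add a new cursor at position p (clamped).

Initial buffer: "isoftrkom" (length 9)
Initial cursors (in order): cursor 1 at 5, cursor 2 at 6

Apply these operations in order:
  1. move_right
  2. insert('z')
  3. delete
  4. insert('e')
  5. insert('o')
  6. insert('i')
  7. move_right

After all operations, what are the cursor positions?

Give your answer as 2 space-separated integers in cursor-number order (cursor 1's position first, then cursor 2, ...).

After op 1 (move_right): buffer="isoftrkom" (len 9), cursors c1@6 c2@7, authorship .........
After op 2 (insert('z')): buffer="isoftrzkzom" (len 11), cursors c1@7 c2@9, authorship ......1.2..
After op 3 (delete): buffer="isoftrkom" (len 9), cursors c1@6 c2@7, authorship .........
After op 4 (insert('e')): buffer="isoftrekeom" (len 11), cursors c1@7 c2@9, authorship ......1.2..
After op 5 (insert('o')): buffer="isoftreokeoom" (len 13), cursors c1@8 c2@11, authorship ......11.22..
After op 6 (insert('i')): buffer="isoftreoikeoiom" (len 15), cursors c1@9 c2@13, authorship ......111.222..
After op 7 (move_right): buffer="isoftreoikeoiom" (len 15), cursors c1@10 c2@14, authorship ......111.222..

Answer: 10 14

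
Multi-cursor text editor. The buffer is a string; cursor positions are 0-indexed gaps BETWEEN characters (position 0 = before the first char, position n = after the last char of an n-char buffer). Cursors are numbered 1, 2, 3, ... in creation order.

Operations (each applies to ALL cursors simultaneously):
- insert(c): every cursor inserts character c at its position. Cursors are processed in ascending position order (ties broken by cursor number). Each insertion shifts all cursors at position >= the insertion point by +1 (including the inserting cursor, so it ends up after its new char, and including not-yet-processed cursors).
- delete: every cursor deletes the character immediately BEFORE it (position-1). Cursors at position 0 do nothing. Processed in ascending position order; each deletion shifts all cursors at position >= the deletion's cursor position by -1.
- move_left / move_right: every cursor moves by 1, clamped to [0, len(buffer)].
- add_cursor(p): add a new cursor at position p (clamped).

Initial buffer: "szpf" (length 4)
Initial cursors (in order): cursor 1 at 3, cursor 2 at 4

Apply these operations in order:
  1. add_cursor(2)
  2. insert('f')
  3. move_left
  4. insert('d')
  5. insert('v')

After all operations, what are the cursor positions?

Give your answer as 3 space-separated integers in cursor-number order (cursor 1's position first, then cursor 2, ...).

Answer: 8 12 4

Derivation:
After op 1 (add_cursor(2)): buffer="szpf" (len 4), cursors c3@2 c1@3 c2@4, authorship ....
After op 2 (insert('f')): buffer="szfpfff" (len 7), cursors c3@3 c1@5 c2@7, authorship ..3.1.2
After op 3 (move_left): buffer="szfpfff" (len 7), cursors c3@2 c1@4 c2@6, authorship ..3.1.2
After op 4 (insert('d')): buffer="szdfpdffdf" (len 10), cursors c3@3 c1@6 c2@9, authorship ..33.11.22
After op 5 (insert('v')): buffer="szdvfpdvffdvf" (len 13), cursors c3@4 c1@8 c2@12, authorship ..333.111.222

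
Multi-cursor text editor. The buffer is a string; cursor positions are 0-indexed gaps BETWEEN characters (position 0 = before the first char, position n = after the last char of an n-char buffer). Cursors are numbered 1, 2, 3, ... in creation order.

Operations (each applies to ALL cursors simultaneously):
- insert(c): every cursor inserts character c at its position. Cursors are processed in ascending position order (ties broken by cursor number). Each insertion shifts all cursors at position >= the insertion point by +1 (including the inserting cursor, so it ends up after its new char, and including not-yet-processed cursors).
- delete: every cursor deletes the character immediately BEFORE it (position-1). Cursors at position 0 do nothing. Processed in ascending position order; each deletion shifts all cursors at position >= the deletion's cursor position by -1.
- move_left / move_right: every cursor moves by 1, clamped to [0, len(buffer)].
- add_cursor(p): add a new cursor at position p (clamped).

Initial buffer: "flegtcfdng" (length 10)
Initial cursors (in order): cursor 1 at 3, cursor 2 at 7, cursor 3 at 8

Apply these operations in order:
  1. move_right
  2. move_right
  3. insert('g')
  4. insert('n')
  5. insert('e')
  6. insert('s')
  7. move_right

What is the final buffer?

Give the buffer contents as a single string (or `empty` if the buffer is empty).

Answer: flegtgnescfdngnesggnes

Derivation:
After op 1 (move_right): buffer="flegtcfdng" (len 10), cursors c1@4 c2@8 c3@9, authorship ..........
After op 2 (move_right): buffer="flegtcfdng" (len 10), cursors c1@5 c2@9 c3@10, authorship ..........
After op 3 (insert('g')): buffer="flegtgcfdnggg" (len 13), cursors c1@6 c2@11 c3@13, authorship .....1....2.3
After op 4 (insert('n')): buffer="flegtgncfdngnggn" (len 16), cursors c1@7 c2@13 c3@16, authorship .....11....22.33
After op 5 (insert('e')): buffer="flegtgnecfdngneggne" (len 19), cursors c1@8 c2@15 c3@19, authorship .....111....222.333
After op 6 (insert('s')): buffer="flegtgnescfdngnesggnes" (len 22), cursors c1@9 c2@17 c3@22, authorship .....1111....2222.3333
After op 7 (move_right): buffer="flegtgnescfdngnesggnes" (len 22), cursors c1@10 c2@18 c3@22, authorship .....1111....2222.3333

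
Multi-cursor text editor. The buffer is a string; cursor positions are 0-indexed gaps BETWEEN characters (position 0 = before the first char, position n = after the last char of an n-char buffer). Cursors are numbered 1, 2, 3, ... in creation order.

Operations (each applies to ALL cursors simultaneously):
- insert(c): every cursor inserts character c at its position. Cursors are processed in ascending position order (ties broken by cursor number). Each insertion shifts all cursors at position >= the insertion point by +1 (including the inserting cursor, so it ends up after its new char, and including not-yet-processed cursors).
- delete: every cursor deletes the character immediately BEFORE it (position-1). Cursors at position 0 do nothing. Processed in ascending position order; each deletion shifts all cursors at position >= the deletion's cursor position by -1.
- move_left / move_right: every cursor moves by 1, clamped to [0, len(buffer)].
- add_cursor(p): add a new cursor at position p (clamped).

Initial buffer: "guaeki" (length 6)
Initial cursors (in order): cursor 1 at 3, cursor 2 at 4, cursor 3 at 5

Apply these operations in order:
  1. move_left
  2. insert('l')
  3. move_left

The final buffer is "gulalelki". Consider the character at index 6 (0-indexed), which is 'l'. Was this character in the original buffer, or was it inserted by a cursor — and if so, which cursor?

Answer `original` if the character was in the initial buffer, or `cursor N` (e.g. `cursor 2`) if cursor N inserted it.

After op 1 (move_left): buffer="guaeki" (len 6), cursors c1@2 c2@3 c3@4, authorship ......
After op 2 (insert('l')): buffer="gulalelki" (len 9), cursors c1@3 c2@5 c3@7, authorship ..1.2.3..
After op 3 (move_left): buffer="gulalelki" (len 9), cursors c1@2 c2@4 c3@6, authorship ..1.2.3..
Authorship (.=original, N=cursor N): . . 1 . 2 . 3 . .
Index 6: author = 3

Answer: cursor 3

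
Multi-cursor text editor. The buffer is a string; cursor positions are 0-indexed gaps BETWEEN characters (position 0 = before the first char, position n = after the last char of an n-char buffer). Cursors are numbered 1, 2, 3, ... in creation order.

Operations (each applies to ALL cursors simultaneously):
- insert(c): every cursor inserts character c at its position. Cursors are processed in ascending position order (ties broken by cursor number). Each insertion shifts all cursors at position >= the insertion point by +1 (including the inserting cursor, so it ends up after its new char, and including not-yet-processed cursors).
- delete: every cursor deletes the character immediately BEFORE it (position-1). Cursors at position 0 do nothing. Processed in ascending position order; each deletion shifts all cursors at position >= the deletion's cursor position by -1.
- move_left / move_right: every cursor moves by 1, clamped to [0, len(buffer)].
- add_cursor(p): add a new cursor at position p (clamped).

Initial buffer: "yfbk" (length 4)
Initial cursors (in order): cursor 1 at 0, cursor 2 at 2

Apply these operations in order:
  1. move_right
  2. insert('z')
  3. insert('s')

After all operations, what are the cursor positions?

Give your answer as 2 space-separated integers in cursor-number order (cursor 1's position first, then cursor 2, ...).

Answer: 3 7

Derivation:
After op 1 (move_right): buffer="yfbk" (len 4), cursors c1@1 c2@3, authorship ....
After op 2 (insert('z')): buffer="yzfbzk" (len 6), cursors c1@2 c2@5, authorship .1..2.
After op 3 (insert('s')): buffer="yzsfbzsk" (len 8), cursors c1@3 c2@7, authorship .11..22.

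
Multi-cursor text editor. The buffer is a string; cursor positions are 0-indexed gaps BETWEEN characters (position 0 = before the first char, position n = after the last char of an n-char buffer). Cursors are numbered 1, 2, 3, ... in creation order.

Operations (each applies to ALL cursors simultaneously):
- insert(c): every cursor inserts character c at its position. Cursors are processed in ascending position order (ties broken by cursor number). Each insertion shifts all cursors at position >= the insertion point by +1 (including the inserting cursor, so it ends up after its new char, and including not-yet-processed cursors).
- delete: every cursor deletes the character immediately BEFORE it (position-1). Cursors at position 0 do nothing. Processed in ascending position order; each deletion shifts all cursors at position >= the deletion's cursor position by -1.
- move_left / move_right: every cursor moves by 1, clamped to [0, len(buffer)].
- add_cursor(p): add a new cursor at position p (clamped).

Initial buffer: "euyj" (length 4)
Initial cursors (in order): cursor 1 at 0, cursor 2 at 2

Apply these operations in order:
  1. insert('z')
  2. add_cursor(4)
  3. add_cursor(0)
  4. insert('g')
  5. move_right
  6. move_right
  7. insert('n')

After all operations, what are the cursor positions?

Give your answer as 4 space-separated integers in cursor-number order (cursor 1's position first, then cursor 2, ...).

After op 1 (insert('z')): buffer="zeuzyj" (len 6), cursors c1@1 c2@4, authorship 1..2..
After op 2 (add_cursor(4)): buffer="zeuzyj" (len 6), cursors c1@1 c2@4 c3@4, authorship 1..2..
After op 3 (add_cursor(0)): buffer="zeuzyj" (len 6), cursors c4@0 c1@1 c2@4 c3@4, authorship 1..2..
After op 4 (insert('g')): buffer="gzgeuzggyj" (len 10), cursors c4@1 c1@3 c2@8 c3@8, authorship 411..223..
After op 5 (move_right): buffer="gzgeuzggyj" (len 10), cursors c4@2 c1@4 c2@9 c3@9, authorship 411..223..
After op 6 (move_right): buffer="gzgeuzggyj" (len 10), cursors c4@3 c1@5 c2@10 c3@10, authorship 411..223..
After op 7 (insert('n')): buffer="gzgneunzggyjnn" (len 14), cursors c4@4 c1@7 c2@14 c3@14, authorship 4114..1223..23

Answer: 7 14 14 4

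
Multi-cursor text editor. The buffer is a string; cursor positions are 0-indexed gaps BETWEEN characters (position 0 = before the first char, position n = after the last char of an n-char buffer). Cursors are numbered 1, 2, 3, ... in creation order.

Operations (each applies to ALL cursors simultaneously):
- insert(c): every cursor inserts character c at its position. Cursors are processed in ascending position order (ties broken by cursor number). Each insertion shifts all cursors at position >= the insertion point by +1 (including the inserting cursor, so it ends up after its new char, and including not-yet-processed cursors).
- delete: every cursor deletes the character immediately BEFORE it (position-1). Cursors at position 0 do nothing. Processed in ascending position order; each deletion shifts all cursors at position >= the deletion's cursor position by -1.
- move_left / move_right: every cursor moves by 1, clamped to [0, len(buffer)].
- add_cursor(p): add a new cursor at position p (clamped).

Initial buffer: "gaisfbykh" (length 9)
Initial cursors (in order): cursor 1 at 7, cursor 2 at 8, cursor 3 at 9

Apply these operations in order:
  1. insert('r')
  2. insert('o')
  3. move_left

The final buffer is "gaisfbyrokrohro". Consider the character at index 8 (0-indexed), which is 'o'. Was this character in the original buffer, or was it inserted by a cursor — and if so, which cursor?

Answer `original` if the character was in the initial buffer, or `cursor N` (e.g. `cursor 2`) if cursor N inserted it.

After op 1 (insert('r')): buffer="gaisfbyrkrhr" (len 12), cursors c1@8 c2@10 c3@12, authorship .......1.2.3
After op 2 (insert('o')): buffer="gaisfbyrokrohro" (len 15), cursors c1@9 c2@12 c3@15, authorship .......11.22.33
After op 3 (move_left): buffer="gaisfbyrokrohro" (len 15), cursors c1@8 c2@11 c3@14, authorship .......11.22.33
Authorship (.=original, N=cursor N): . . . . . . . 1 1 . 2 2 . 3 3
Index 8: author = 1

Answer: cursor 1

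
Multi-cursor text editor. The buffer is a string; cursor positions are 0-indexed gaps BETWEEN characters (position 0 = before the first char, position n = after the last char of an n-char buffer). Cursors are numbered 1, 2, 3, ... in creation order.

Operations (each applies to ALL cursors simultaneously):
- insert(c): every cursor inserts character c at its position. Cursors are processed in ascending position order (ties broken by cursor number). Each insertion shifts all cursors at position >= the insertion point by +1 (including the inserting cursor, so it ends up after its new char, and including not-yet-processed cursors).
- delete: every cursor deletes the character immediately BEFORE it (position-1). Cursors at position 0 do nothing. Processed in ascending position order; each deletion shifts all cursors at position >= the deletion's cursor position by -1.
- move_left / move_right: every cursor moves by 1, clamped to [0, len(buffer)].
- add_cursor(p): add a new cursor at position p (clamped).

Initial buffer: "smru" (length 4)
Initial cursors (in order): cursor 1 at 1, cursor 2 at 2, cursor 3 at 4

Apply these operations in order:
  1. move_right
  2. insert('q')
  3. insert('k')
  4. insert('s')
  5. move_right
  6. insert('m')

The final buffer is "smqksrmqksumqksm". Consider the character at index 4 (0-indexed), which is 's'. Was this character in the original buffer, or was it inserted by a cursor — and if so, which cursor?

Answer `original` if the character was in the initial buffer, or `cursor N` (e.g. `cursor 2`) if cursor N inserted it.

Answer: cursor 1

Derivation:
After op 1 (move_right): buffer="smru" (len 4), cursors c1@2 c2@3 c3@4, authorship ....
After op 2 (insert('q')): buffer="smqrquq" (len 7), cursors c1@3 c2@5 c3@7, authorship ..1.2.3
After op 3 (insert('k')): buffer="smqkrqkuqk" (len 10), cursors c1@4 c2@7 c3@10, authorship ..11.22.33
After op 4 (insert('s')): buffer="smqksrqksuqks" (len 13), cursors c1@5 c2@9 c3@13, authorship ..111.222.333
After op 5 (move_right): buffer="smqksrqksuqks" (len 13), cursors c1@6 c2@10 c3@13, authorship ..111.222.333
After op 6 (insert('m')): buffer="smqksrmqksumqksm" (len 16), cursors c1@7 c2@12 c3@16, authorship ..111.1222.23333
Authorship (.=original, N=cursor N): . . 1 1 1 . 1 2 2 2 . 2 3 3 3 3
Index 4: author = 1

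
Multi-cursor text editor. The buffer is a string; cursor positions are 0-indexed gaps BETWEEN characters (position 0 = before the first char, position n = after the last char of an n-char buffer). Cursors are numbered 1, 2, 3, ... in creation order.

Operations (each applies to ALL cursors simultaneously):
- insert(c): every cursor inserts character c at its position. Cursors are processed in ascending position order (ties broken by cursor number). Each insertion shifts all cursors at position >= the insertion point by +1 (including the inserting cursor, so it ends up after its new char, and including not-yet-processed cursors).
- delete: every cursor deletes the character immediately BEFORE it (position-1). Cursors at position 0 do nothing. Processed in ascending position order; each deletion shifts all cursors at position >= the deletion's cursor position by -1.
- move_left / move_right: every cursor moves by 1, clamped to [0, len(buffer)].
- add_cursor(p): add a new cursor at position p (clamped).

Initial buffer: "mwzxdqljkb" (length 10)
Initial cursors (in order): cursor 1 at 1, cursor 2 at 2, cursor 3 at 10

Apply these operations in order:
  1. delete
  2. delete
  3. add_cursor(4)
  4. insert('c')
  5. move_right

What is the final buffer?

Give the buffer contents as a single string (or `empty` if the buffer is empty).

After op 1 (delete): buffer="zxdqljk" (len 7), cursors c1@0 c2@0 c3@7, authorship .......
After op 2 (delete): buffer="zxdqlj" (len 6), cursors c1@0 c2@0 c3@6, authorship ......
After op 3 (add_cursor(4)): buffer="zxdqlj" (len 6), cursors c1@0 c2@0 c4@4 c3@6, authorship ......
After op 4 (insert('c')): buffer="cczxdqcljc" (len 10), cursors c1@2 c2@2 c4@7 c3@10, authorship 12....4..3
After op 5 (move_right): buffer="cczxdqcljc" (len 10), cursors c1@3 c2@3 c4@8 c3@10, authorship 12....4..3

Answer: cczxdqcljc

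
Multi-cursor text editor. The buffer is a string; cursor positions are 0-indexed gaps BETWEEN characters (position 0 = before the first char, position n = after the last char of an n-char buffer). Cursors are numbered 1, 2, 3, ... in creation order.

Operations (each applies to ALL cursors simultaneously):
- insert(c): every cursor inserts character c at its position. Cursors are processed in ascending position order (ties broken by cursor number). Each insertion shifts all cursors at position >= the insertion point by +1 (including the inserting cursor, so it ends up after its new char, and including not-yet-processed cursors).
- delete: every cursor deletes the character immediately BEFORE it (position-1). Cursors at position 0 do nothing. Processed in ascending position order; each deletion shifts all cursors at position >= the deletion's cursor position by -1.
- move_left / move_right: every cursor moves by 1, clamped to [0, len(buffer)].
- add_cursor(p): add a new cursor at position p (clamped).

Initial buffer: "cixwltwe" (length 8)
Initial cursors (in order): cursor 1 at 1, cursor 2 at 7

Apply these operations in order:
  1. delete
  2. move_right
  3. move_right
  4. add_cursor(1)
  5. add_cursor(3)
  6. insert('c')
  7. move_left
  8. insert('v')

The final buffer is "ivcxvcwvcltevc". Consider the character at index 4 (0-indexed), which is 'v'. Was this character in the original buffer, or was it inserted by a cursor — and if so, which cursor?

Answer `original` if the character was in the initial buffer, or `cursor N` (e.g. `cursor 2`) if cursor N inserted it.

After op 1 (delete): buffer="ixwlte" (len 6), cursors c1@0 c2@5, authorship ......
After op 2 (move_right): buffer="ixwlte" (len 6), cursors c1@1 c2@6, authorship ......
After op 3 (move_right): buffer="ixwlte" (len 6), cursors c1@2 c2@6, authorship ......
After op 4 (add_cursor(1)): buffer="ixwlte" (len 6), cursors c3@1 c1@2 c2@6, authorship ......
After op 5 (add_cursor(3)): buffer="ixwlte" (len 6), cursors c3@1 c1@2 c4@3 c2@6, authorship ......
After op 6 (insert('c')): buffer="icxcwcltec" (len 10), cursors c3@2 c1@4 c4@6 c2@10, authorship .3.1.4...2
After op 7 (move_left): buffer="icxcwcltec" (len 10), cursors c3@1 c1@3 c4@5 c2@9, authorship .3.1.4...2
After op 8 (insert('v')): buffer="ivcxvcwvcltevc" (len 14), cursors c3@2 c1@5 c4@8 c2@13, authorship .33.11.44...22
Authorship (.=original, N=cursor N): . 3 3 . 1 1 . 4 4 . . . 2 2
Index 4: author = 1

Answer: cursor 1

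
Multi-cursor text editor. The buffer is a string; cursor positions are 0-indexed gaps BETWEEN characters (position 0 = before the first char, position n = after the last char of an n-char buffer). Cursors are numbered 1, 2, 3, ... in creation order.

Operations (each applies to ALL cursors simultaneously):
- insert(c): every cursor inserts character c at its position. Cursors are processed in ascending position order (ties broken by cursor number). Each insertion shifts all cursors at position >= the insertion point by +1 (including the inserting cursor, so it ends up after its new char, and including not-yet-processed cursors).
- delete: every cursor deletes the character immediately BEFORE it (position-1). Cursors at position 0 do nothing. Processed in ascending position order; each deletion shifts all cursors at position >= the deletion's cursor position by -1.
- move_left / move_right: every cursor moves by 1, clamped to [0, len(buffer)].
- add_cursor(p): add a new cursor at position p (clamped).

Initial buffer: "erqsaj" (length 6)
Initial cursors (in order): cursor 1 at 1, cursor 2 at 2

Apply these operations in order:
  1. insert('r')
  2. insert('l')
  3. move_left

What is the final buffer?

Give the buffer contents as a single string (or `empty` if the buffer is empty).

After op 1 (insert('r')): buffer="errrqsaj" (len 8), cursors c1@2 c2@4, authorship .1.2....
After op 2 (insert('l')): buffer="erlrrlqsaj" (len 10), cursors c1@3 c2@6, authorship .11.22....
After op 3 (move_left): buffer="erlrrlqsaj" (len 10), cursors c1@2 c2@5, authorship .11.22....

Answer: erlrrlqsaj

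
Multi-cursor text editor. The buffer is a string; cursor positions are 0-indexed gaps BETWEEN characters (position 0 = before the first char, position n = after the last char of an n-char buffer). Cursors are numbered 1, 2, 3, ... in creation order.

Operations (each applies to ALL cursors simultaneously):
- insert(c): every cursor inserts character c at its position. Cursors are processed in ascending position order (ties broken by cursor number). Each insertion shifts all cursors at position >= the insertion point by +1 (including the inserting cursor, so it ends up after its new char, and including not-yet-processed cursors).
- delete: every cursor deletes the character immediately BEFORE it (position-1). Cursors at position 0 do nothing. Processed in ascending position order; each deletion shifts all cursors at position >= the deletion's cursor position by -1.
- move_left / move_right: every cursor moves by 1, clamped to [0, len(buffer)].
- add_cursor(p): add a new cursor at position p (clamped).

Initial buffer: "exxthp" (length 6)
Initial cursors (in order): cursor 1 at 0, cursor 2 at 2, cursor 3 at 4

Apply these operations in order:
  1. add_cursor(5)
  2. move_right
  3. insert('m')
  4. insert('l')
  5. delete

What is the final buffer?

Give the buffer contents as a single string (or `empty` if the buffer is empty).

After op 1 (add_cursor(5)): buffer="exxthp" (len 6), cursors c1@0 c2@2 c3@4 c4@5, authorship ......
After op 2 (move_right): buffer="exxthp" (len 6), cursors c1@1 c2@3 c3@5 c4@6, authorship ......
After op 3 (insert('m')): buffer="emxxmthmpm" (len 10), cursors c1@2 c2@5 c3@8 c4@10, authorship .1..2..3.4
After op 4 (insert('l')): buffer="emlxxmlthmlpml" (len 14), cursors c1@3 c2@7 c3@11 c4@14, authorship .11..22..33.44
After op 5 (delete): buffer="emxxmthmpm" (len 10), cursors c1@2 c2@5 c3@8 c4@10, authorship .1..2..3.4

Answer: emxxmthmpm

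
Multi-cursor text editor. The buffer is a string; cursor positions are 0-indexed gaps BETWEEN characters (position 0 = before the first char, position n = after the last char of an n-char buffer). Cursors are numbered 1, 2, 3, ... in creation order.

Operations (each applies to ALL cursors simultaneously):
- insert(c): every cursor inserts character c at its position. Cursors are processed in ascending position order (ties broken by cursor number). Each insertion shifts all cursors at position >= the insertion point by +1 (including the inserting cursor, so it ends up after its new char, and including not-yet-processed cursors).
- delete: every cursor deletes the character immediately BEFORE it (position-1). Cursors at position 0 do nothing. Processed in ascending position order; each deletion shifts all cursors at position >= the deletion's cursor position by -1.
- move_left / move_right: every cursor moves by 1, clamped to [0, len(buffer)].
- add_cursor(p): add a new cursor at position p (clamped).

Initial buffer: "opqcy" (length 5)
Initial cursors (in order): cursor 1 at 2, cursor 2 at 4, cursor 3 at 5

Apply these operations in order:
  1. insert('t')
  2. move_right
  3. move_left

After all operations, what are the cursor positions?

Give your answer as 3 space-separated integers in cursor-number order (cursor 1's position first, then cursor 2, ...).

Answer: 3 6 7

Derivation:
After op 1 (insert('t')): buffer="optqctyt" (len 8), cursors c1@3 c2@6 c3@8, authorship ..1..2.3
After op 2 (move_right): buffer="optqctyt" (len 8), cursors c1@4 c2@7 c3@8, authorship ..1..2.3
After op 3 (move_left): buffer="optqctyt" (len 8), cursors c1@3 c2@6 c3@7, authorship ..1..2.3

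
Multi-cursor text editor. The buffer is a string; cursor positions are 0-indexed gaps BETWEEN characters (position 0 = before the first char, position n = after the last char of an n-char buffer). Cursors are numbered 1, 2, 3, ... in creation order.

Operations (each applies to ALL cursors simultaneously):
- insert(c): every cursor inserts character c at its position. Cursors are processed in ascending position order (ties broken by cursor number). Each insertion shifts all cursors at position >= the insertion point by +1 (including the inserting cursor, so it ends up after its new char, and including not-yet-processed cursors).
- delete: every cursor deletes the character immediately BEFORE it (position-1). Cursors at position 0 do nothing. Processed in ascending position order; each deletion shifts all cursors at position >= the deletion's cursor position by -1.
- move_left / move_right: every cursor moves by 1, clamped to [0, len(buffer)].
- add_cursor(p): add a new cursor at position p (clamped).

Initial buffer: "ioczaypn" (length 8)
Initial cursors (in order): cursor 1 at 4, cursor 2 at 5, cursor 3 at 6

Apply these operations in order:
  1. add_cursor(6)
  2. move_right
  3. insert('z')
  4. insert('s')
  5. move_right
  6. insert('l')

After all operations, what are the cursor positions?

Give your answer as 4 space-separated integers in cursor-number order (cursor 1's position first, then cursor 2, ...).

Answer: 9 13 20 20

Derivation:
After op 1 (add_cursor(6)): buffer="ioczaypn" (len 8), cursors c1@4 c2@5 c3@6 c4@6, authorship ........
After op 2 (move_right): buffer="ioczaypn" (len 8), cursors c1@5 c2@6 c3@7 c4@7, authorship ........
After op 3 (insert('z')): buffer="ioczazyzpzzn" (len 12), cursors c1@6 c2@8 c3@11 c4@11, authorship .....1.2.34.
After op 4 (insert('s')): buffer="ioczazsyzspzzssn" (len 16), cursors c1@7 c2@10 c3@15 c4@15, authorship .....11.22.3434.
After op 5 (move_right): buffer="ioczazsyzspzzssn" (len 16), cursors c1@8 c2@11 c3@16 c4@16, authorship .....11.22.3434.
After op 6 (insert('l')): buffer="ioczazsylzsplzzssnll" (len 20), cursors c1@9 c2@13 c3@20 c4@20, authorship .....11.122.23434.34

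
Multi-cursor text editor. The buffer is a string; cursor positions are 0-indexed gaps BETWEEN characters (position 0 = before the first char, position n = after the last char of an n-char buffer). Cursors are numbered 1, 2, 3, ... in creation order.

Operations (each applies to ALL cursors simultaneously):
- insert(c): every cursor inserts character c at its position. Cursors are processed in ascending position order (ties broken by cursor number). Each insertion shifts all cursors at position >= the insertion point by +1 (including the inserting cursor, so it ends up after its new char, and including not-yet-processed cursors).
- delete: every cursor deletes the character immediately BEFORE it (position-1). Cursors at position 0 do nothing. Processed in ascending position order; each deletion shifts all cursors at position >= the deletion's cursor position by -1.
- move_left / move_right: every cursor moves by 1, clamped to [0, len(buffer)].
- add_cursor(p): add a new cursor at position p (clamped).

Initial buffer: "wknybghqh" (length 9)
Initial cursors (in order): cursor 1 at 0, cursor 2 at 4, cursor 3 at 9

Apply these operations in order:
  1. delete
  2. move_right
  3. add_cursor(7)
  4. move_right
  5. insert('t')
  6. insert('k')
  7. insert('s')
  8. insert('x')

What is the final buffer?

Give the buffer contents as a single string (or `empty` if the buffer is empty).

Answer: wktksxnbgtksxhqttkkssxx

Derivation:
After op 1 (delete): buffer="wknbghq" (len 7), cursors c1@0 c2@3 c3@7, authorship .......
After op 2 (move_right): buffer="wknbghq" (len 7), cursors c1@1 c2@4 c3@7, authorship .......
After op 3 (add_cursor(7)): buffer="wknbghq" (len 7), cursors c1@1 c2@4 c3@7 c4@7, authorship .......
After op 4 (move_right): buffer="wknbghq" (len 7), cursors c1@2 c2@5 c3@7 c4@7, authorship .......
After op 5 (insert('t')): buffer="wktnbgthqtt" (len 11), cursors c1@3 c2@7 c3@11 c4@11, authorship ..1...2..34
After op 6 (insert('k')): buffer="wktknbgtkhqttkk" (len 15), cursors c1@4 c2@9 c3@15 c4@15, authorship ..11...22..3434
After op 7 (insert('s')): buffer="wktksnbgtkshqttkkss" (len 19), cursors c1@5 c2@11 c3@19 c4@19, authorship ..111...222..343434
After op 8 (insert('x')): buffer="wktksxnbgtksxhqttkkssxx" (len 23), cursors c1@6 c2@13 c3@23 c4@23, authorship ..1111...2222..34343434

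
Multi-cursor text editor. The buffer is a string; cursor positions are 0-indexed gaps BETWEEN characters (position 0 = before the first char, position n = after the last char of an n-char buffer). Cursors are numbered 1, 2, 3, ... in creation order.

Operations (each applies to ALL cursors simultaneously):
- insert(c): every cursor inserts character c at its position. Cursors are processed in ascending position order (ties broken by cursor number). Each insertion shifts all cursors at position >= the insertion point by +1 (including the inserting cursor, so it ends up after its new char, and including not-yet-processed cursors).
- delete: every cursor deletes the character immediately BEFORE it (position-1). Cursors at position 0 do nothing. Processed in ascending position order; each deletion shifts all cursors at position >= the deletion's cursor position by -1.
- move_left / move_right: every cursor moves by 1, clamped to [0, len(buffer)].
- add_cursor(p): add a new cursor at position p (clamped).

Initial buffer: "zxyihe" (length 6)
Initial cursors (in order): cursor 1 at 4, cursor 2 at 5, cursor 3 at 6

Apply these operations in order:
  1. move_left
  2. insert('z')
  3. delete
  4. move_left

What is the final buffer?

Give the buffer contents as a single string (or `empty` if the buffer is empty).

Answer: zxyihe

Derivation:
After op 1 (move_left): buffer="zxyihe" (len 6), cursors c1@3 c2@4 c3@5, authorship ......
After op 2 (insert('z')): buffer="zxyzizhze" (len 9), cursors c1@4 c2@6 c3@8, authorship ...1.2.3.
After op 3 (delete): buffer="zxyihe" (len 6), cursors c1@3 c2@4 c3@5, authorship ......
After op 4 (move_left): buffer="zxyihe" (len 6), cursors c1@2 c2@3 c3@4, authorship ......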